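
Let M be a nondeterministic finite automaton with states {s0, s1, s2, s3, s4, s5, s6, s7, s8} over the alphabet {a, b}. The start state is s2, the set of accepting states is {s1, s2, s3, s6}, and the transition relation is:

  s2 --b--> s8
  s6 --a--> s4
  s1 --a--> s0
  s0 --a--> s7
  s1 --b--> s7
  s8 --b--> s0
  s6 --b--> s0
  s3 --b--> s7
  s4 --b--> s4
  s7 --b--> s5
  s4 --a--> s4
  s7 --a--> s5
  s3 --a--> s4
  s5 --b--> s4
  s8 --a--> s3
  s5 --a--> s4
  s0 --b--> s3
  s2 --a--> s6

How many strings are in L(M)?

5

The useful subgraph on states {s0, s2, s3, s6, s8} is acyclic, so L(M) is finite; the longest accepting path visits 4 useful states, giving maximum string length 3.
Counting accepting paths from s2 by length: 1 of length 0, 1 of length 1, 1 of length 2, 2 of length 3. Total 5.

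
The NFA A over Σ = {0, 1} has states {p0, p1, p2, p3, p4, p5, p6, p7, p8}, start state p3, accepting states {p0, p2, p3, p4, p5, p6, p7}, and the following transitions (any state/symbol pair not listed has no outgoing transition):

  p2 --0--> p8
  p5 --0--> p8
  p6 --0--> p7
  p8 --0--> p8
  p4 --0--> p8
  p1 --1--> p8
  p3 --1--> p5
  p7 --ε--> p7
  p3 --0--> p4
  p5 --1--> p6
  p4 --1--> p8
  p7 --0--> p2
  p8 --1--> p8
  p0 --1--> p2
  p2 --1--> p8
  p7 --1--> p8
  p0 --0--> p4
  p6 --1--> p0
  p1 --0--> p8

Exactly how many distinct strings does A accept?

9

The useful subgraph on states {p0, p2, p3, p4, p5, p6, p7} is acyclic, so L(A) is finite; the longest accepting path visits 5 useful states, giving maximum string length 4.
Counting accepting paths from p3 by length: 1 of length 0, 2 of length 1, 1 of length 2, 2 of length 3, 3 of length 4. Total 9.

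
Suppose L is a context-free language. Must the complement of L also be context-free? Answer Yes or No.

CFLs are closed under union, so if they were also closed under complement they would be closed under intersection by De Morgan (L₁ ∩ L₂ is the complement of the union of the complements). But {aⁿbⁿcᵐ} ∩ {aᵐbⁿcⁿ} = {aⁿbⁿcⁿ} is not context-free although both operands are.

No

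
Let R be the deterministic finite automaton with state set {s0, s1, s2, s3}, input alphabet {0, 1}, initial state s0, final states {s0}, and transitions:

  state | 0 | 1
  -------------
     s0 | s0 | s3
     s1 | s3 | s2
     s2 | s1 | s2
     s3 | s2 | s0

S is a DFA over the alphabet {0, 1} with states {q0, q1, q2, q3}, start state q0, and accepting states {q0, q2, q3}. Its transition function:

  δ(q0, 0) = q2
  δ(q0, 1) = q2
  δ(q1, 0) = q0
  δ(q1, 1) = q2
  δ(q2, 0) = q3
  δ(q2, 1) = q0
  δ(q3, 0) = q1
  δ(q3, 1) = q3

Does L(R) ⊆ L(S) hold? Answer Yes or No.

No

The string 000 is in L(R) but not in L(S).
So L(R) ⊄ L(S).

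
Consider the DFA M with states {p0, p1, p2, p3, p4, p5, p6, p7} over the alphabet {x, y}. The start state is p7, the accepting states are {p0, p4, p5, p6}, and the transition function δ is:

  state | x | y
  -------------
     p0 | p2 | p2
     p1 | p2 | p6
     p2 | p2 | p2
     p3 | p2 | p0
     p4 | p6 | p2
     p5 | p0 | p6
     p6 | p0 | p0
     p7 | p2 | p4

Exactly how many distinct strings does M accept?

4

The useful subgraph on states {p0, p4, p6, p7} is acyclic, so L(M) is finite; the longest accepting path visits 4 useful states, giving maximum string length 3.
Counting accepting paths from p7 by length: 1 of length 1, 1 of length 2, 2 of length 3. Total 4.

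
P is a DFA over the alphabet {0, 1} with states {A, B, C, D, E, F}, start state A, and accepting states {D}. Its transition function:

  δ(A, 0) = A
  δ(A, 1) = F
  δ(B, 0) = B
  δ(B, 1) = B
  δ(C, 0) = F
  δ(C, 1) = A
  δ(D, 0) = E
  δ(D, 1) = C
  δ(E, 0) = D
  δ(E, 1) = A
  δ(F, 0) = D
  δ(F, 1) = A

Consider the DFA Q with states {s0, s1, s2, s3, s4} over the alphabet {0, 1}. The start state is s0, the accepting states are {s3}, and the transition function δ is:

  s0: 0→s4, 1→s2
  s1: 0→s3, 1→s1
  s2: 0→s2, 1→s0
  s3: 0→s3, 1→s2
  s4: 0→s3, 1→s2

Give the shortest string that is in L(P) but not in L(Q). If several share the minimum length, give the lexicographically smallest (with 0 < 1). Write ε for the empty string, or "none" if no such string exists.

10

The string 10 is accepted by P but not by Q.
No shorter string lies in the difference, and 10 is the lexicographically first length-2 string in L(P) \ L(Q).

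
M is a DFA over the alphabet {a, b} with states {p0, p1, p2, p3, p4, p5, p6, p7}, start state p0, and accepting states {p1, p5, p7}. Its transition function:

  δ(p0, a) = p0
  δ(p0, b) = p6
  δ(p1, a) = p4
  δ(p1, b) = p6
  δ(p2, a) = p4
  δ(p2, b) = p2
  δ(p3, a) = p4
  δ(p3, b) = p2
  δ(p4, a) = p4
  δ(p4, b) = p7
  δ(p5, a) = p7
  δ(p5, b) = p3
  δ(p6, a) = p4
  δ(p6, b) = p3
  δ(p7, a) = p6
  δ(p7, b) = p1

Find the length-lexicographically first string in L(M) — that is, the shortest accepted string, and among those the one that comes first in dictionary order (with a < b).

bab

A breadth-first search from p0 reaches an accepting state first via the path p0 → p6 → p4 → p7 on input bab.
No string of length < 3 is accepted (BFS exhausts all shorter strings without reaching an accepting state), and bab is the lexicographically least accepting string of length 3.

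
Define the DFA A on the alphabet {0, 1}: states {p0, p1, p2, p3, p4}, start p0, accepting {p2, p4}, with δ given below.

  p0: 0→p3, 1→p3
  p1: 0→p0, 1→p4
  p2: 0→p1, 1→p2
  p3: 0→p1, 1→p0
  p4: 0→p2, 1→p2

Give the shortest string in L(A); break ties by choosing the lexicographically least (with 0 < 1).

A breadth-first search from p0 reaches an accepting state first via the path p0 → p3 → p1 → p4 on input 001.
No string of length < 3 is accepted (BFS exhausts all shorter strings without reaching an accepting state), and 001 is the lexicographically least accepting string of length 3.

001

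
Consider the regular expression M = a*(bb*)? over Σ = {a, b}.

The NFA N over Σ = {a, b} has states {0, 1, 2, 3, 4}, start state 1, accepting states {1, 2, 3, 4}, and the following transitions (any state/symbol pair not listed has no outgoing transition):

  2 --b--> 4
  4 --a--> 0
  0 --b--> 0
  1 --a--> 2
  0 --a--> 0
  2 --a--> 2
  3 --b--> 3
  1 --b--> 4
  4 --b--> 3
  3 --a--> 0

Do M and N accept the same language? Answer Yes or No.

Yes

Converting the expression M to a DFA (subset construction, then merging equivalent states) gives the minimal DFA with states {m0, m1, m2}, start state m0, accepting states {m0, m1} and transitions m0: a→m0, b→m1; m1: a→m2, b→m1; m2: a→m2, b→m2.
Exploring the product automaton M × N from the start pair (m0, 1), following both machines on each input symbol, reaches 5 state pairs: (m0, 1), (m0, 2), (m1, 4), (m2, 0), (m1, 3).
M accepts in {m0, m1} and N accepts in {1, 2, 3, 4}. In every reachable pair the two components are either both accepting — (m0, 1), (m0, 2), (m1, 4), (m1, 3) — or both non-accepting, so no string is accepted by exactly one of the machines: L(M) \ L(N) and L(N) \ L(M) are both empty.
Hence every string is accepted by M iff it is accepted by N, and the two languages coincide.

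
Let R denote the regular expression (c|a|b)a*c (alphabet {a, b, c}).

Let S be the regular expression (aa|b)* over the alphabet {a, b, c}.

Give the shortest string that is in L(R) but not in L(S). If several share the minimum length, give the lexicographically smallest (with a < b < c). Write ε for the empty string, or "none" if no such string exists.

The string ac is accepted by R but not by S.
No shorter string lies in the difference, and ac is the lexicographically first length-2 string in L(R) \ L(S).

ac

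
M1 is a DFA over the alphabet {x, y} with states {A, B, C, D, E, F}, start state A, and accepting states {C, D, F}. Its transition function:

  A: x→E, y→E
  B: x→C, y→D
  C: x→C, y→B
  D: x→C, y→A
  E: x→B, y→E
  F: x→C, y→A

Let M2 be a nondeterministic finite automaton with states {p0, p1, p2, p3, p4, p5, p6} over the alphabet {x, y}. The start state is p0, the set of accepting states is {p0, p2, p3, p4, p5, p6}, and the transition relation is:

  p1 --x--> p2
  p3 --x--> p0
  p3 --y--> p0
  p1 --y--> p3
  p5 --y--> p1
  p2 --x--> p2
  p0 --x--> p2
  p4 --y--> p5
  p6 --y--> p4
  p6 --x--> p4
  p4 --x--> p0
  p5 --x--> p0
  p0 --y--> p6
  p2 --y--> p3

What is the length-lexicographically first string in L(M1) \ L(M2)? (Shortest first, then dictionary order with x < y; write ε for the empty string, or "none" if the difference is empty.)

xyxyxyy

The string xyxyxyy is accepted by M1 but not by M2.
No shorter string lies in the difference, and xyxyxyy is the lexicographically first length-7 string in L(M1) \ L(M2).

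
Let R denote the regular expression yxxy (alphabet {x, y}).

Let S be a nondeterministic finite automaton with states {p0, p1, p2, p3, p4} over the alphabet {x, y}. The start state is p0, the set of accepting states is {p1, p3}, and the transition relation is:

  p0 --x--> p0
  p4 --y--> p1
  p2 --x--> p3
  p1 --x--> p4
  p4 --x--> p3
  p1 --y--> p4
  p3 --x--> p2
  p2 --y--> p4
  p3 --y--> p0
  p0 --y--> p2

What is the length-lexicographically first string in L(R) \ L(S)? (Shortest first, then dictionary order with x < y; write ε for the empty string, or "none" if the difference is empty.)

The string yxxy is accepted by R but not by S.
No shorter string lies in the difference, and yxxy is the lexicographically first length-4 string in L(R) \ L(S).

yxxy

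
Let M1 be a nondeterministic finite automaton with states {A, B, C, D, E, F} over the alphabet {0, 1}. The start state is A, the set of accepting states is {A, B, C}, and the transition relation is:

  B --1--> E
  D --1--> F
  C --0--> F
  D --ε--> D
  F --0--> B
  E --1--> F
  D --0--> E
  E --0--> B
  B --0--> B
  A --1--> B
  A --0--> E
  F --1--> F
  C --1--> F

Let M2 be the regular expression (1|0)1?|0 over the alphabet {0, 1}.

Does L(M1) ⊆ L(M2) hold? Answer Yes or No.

No

The empty string ε is in L(M1) but not in L(M2).
So L(M1) ⊄ L(M2).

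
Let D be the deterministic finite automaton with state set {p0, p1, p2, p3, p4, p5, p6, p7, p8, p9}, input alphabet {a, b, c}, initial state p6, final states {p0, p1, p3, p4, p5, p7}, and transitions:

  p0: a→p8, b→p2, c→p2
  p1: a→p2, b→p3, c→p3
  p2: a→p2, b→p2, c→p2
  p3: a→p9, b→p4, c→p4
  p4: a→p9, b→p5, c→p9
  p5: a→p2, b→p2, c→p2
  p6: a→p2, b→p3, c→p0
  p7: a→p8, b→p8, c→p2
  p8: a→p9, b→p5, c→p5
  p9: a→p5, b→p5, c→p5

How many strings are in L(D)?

The useful subgraph on states {p0, p3, p4, p5, p6, p8, p9} is acyclic, so L(D) is finite; the longest accepting path visits 5 useful states, giving maximum string length 4.
Counting accepting paths from p6 by length: 2 of length 1, 2 of length 2, 7 of length 3, 15 of length 4. Total 26.

26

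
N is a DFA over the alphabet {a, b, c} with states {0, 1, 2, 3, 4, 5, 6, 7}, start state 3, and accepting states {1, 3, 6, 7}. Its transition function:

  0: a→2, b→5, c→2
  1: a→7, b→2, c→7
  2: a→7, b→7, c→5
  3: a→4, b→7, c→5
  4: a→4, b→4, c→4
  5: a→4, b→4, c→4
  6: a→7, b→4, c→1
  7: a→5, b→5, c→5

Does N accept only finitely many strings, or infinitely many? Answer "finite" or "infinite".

finite

The useful states (reachable from 3 and able to reach an accepting state) are {3, 7}.
Restricted to these states the transition graph has no cycle, so every accepting path has bounded length and L is finite.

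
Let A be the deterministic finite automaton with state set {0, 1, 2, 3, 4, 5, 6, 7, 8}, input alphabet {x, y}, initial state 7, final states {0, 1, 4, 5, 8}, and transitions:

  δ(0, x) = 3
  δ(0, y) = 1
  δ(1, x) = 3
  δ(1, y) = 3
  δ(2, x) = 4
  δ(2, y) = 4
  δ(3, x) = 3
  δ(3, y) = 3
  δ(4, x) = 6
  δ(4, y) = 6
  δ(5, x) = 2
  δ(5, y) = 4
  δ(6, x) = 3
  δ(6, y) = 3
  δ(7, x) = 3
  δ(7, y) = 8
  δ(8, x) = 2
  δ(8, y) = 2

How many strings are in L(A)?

The useful subgraph on states {2, 4, 7, 8} is acyclic, so L(A) is finite; the longest accepting path visits 4 useful states, giving maximum string length 3.
Counting accepting paths from 7 by length: 1 of length 1, 4 of length 3. Total 5.

5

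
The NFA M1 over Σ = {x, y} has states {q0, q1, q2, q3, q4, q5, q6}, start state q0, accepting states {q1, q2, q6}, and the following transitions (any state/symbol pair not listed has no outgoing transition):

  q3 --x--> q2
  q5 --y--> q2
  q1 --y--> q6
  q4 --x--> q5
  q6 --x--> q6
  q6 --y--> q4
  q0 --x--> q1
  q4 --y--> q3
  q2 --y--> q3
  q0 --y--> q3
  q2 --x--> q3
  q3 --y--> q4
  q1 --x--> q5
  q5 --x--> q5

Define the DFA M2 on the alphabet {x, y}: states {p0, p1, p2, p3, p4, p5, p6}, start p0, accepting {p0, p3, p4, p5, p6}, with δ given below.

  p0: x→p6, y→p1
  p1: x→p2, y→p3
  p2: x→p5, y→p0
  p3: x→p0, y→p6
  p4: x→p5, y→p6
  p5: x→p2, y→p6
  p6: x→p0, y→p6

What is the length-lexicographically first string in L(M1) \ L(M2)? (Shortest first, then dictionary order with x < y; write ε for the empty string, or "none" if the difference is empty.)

yx

The string yx is accepted by M1 but not by M2.
No shorter string lies in the difference, and yx is the lexicographically first length-2 string in L(M1) \ L(M2).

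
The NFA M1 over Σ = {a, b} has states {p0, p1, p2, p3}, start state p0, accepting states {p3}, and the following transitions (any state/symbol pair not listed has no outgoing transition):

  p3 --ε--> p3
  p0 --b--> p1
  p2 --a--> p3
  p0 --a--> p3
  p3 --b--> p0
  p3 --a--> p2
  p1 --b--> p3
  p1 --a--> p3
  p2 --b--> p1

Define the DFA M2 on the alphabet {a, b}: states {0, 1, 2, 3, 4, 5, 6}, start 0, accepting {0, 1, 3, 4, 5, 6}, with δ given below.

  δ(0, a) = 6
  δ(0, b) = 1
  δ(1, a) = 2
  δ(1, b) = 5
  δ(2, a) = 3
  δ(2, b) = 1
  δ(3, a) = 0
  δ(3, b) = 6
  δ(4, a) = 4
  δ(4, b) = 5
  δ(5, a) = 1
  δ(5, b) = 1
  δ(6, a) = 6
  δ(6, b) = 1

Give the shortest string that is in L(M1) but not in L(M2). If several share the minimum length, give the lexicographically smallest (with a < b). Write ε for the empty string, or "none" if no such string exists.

ba

The string ba is accepted by M1 but not by M2.
No shorter string lies in the difference, and ba is the lexicographically first length-2 string in L(M1) \ L(M2).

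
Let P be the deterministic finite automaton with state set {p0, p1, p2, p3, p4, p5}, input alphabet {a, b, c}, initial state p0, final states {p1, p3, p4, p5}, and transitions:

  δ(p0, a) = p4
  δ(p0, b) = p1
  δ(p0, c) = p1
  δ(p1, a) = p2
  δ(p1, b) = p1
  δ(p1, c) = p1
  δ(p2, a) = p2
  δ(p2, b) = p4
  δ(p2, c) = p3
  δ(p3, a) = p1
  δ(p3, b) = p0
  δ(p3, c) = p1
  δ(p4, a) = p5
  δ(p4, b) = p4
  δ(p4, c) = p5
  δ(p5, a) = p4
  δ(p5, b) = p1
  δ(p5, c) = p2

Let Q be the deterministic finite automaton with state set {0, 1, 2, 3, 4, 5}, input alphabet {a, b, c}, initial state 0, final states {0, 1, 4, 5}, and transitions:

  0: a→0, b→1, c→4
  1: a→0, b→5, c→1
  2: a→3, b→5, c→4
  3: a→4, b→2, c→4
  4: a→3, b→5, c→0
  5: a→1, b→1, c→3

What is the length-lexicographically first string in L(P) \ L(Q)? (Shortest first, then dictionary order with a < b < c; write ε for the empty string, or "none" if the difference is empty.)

The string aca is accepted by P but not by Q.
No shorter string lies in the difference, and aca is the lexicographically first length-3 string in L(P) \ L(Q).

aca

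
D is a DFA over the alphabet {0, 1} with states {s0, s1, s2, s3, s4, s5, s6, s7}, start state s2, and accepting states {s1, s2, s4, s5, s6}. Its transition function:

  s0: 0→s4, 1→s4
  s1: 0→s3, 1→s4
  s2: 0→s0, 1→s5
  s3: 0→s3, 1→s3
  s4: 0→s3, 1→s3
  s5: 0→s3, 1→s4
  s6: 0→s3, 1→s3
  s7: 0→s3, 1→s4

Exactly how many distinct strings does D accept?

The useful subgraph on states {s0, s2, s4, s5} is acyclic, so L(D) is finite; the longest accepting path visits 3 useful states, giving maximum string length 2.
Counting accepting paths from s2 by length: 1 of length 0, 1 of length 1, 3 of length 2. Total 5.

5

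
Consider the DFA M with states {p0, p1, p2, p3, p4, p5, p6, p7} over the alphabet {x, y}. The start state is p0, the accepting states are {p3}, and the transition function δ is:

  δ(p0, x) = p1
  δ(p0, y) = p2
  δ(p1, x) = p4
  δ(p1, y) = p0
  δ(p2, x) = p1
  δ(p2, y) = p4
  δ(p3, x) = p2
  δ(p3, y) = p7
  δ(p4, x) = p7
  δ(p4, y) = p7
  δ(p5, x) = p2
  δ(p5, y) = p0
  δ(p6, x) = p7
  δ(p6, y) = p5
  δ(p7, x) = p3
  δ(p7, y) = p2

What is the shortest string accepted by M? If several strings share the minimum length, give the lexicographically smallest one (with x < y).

A breadth-first search from p0 reaches an accepting state first via the path p0 → p1 → p4 → p7 → p3 on input xxxx.
No string of length < 4 is accepted (BFS exhausts all shorter strings without reaching an accepting state), and xxxx is the lexicographically least accepting string of length 4.

xxxx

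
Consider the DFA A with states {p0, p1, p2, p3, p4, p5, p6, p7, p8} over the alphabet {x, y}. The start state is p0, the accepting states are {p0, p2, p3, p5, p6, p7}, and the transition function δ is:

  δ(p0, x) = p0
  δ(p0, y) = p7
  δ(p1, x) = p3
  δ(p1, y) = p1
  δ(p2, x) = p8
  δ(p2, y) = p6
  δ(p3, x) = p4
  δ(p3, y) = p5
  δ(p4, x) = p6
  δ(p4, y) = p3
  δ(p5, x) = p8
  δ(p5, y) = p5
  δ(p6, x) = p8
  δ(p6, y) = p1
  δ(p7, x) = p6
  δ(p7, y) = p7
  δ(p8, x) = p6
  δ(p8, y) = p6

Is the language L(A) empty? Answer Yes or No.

The empty string ε is accepted: the run p0 ends in the accepting state p0.
Since at least one string is accepted, L(A) is not empty.

No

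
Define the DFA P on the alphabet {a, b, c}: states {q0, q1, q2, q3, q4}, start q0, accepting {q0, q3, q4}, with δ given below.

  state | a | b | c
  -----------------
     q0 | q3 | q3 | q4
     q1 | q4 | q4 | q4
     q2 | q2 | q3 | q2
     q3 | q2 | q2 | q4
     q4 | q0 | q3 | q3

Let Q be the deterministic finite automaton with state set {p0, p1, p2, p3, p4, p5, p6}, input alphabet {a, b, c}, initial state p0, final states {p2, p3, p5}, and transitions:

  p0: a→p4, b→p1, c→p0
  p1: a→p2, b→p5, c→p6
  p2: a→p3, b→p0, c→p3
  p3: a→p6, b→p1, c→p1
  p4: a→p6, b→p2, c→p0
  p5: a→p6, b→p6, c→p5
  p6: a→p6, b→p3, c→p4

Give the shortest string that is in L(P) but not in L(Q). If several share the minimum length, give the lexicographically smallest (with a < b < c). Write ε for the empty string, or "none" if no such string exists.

ε

The empty string ε is accepted by P but not by Q.
Since ε is the unique shortest string, it is the required witness.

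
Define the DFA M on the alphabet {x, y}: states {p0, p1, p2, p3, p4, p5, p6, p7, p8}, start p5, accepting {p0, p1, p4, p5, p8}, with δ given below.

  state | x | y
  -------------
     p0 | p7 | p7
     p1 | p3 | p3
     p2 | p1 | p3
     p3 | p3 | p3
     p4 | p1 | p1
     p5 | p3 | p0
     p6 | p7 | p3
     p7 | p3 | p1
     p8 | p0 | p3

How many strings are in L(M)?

The useful subgraph on states {p0, p1, p5, p7} is acyclic, so L(M) is finite; the longest accepting path visits 4 useful states, giving maximum string length 3.
Counting accepting paths from p5 by length: 1 of length 0, 1 of length 1, 2 of length 3. Total 4.

4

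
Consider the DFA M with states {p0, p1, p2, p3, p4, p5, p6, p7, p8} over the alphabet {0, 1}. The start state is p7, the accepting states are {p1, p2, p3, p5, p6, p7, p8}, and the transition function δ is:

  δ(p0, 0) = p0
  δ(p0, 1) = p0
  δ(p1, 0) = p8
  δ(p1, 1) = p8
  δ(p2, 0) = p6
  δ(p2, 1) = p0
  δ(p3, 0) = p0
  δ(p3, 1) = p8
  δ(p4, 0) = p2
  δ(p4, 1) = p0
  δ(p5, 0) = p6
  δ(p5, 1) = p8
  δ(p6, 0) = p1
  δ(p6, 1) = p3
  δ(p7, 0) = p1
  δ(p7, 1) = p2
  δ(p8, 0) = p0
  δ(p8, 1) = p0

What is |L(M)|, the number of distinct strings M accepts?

The useful subgraph on states {p1, p2, p3, p6, p7, p8} is acyclic, so L(M) is finite; the longest accepting path visits 5 useful states, giving maximum string length 4.
Counting accepting paths from p7 by length: 1 of length 0, 2 of length 1, 3 of length 2, 2 of length 3, 3 of length 4. Total 11.

11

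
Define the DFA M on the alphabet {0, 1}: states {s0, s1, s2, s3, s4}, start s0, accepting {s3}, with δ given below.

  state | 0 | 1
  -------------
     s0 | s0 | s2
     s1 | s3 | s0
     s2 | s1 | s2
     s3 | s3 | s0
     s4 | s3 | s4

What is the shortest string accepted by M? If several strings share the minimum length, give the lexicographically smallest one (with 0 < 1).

100

A breadth-first search from s0 reaches an accepting state first via the path s0 → s2 → s1 → s3 on input 100.
No string of length < 3 is accepted (BFS exhausts all shorter strings without reaching an accepting state), and 100 is the lexicographically least accepting string of length 3.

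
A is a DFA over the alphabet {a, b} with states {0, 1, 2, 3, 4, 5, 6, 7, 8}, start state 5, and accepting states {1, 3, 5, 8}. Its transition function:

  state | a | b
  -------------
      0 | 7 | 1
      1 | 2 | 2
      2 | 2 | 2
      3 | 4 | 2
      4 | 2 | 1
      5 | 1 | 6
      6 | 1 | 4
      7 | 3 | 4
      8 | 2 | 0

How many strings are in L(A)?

4

The useful subgraph on states {1, 4, 5, 6} is acyclic, so L(A) is finite; the longest accepting path visits 4 useful states, giving maximum string length 3.
Counting accepting paths from 5 by length: 1 of length 0, 1 of length 1, 1 of length 2, 1 of length 3. Total 4.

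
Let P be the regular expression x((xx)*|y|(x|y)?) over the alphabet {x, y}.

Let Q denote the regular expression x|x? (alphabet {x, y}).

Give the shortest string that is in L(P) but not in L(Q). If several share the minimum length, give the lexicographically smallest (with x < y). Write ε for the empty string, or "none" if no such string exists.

xx

The string xx is accepted by P but not by Q.
No shorter string lies in the difference, and xx is the lexicographically first length-2 string in L(P) \ L(Q).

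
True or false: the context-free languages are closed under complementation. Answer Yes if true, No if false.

CFLs are closed under union, so if they were also closed under complement they would be closed under intersection by De Morgan (L₁ ∩ L₂ is the complement of the union of the complements). But {aⁿbⁿcᵐ} ∩ {aᵐbⁿcⁿ} = {aⁿbⁿcⁿ} is not context-free although both operands are.

No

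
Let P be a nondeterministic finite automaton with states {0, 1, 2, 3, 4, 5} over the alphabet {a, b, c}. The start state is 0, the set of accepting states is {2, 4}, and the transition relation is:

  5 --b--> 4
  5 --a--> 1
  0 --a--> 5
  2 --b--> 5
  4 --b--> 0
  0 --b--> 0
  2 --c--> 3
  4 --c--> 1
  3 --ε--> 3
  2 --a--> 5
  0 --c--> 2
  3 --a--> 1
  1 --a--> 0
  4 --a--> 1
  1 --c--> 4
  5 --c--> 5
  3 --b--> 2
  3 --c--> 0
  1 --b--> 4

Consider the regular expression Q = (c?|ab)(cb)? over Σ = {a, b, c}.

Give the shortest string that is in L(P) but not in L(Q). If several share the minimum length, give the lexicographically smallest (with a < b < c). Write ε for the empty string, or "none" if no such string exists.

The string bc is accepted by P but not by Q.
No shorter string lies in the difference, and bc is the lexicographically first length-2 string in L(P) \ L(Q).

bc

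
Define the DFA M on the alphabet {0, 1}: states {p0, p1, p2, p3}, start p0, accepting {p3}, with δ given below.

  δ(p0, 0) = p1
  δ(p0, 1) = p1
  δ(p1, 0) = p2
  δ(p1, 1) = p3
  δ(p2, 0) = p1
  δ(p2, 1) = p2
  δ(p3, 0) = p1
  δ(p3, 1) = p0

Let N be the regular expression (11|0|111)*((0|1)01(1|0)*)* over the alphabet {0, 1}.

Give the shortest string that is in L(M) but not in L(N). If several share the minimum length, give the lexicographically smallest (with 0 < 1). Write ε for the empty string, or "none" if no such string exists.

The string 01 is accepted by M but not by N.
No shorter string lies in the difference, and 01 is the lexicographically first length-2 string in L(M) \ L(N).

01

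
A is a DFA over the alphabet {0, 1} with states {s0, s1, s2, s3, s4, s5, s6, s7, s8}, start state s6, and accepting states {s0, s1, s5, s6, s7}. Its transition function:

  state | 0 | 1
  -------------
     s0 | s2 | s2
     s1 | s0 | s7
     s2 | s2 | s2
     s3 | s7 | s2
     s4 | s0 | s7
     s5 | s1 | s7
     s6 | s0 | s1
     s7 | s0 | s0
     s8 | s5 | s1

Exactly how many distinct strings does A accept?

7

The useful subgraph on states {s0, s1, s6, s7} is acyclic, so L(A) is finite; the longest accepting path visits 4 useful states, giving maximum string length 3.
Counting accepting paths from s6 by length: 1 of length 0, 2 of length 1, 2 of length 2, 2 of length 3. Total 7.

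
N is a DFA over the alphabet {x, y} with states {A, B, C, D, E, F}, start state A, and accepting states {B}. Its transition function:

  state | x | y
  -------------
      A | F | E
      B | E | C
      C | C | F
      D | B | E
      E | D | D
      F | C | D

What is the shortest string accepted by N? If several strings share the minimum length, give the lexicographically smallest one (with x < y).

A breadth-first search from A reaches an accepting state first via the path A → F → D → B on input xyx.
No string of length < 3 is accepted (BFS exhausts all shorter strings without reaching an accepting state), and xyx is the lexicographically least accepting string of length 3.

xyx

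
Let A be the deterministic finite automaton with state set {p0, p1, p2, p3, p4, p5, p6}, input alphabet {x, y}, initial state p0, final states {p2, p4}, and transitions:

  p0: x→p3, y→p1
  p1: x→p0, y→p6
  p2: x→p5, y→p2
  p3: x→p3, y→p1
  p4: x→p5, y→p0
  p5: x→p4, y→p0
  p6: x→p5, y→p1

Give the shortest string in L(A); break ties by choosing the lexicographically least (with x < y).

yyxx

A breadth-first search from p0 reaches an accepting state first via the path p0 → p1 → p6 → p5 → p4 on input yyxx.
No string of length < 4 is accepted (BFS exhausts all shorter strings without reaching an accepting state), and yyxx is the lexicographically least accepting string of length 4.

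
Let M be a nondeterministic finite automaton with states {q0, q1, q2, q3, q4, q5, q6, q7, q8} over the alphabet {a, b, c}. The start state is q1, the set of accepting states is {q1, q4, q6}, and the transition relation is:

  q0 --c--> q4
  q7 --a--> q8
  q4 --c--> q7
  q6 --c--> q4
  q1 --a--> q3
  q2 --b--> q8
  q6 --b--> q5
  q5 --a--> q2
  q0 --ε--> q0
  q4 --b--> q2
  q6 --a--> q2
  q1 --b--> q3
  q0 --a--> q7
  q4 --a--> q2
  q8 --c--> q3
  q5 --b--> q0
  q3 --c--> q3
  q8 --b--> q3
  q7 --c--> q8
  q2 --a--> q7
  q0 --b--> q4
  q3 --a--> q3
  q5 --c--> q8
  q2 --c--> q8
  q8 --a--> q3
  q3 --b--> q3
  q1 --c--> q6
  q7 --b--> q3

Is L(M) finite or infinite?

finite

The useful states (reachable from q1 and able to reach an accepting state) are {q0, q1, q4, q5, q6}.
Restricted to these states the transition graph has no cycle, so every accepting path has bounded length and L is finite.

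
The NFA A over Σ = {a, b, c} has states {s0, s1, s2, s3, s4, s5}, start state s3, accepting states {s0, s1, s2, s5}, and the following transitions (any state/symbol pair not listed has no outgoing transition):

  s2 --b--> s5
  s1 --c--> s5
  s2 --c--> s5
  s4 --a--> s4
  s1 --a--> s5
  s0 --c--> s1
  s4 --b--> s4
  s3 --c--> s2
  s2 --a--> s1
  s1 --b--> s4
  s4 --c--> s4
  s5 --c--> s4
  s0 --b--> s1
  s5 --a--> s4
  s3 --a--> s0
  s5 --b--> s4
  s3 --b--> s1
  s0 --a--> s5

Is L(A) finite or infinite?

The useful states (reachable from s3 and able to reach an accepting state) are {s0, s1, s2, s3, s5}.
Restricted to these states the transition graph has no cycle, so every accepting path has bounded length and L is finite.

finite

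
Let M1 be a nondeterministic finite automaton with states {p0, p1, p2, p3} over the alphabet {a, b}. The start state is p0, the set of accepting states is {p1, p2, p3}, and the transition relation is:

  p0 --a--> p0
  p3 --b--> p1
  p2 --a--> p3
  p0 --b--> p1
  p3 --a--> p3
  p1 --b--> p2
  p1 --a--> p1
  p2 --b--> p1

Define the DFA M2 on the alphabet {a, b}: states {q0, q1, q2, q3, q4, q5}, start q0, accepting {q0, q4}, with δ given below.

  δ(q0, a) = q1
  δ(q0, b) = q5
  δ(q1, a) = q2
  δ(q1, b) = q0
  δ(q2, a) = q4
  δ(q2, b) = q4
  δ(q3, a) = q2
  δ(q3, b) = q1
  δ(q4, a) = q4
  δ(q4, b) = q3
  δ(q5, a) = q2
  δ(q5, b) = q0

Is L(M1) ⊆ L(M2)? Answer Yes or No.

The string b is in L(M1) but not in L(M2).
So L(M1) ⊄ L(M2).

No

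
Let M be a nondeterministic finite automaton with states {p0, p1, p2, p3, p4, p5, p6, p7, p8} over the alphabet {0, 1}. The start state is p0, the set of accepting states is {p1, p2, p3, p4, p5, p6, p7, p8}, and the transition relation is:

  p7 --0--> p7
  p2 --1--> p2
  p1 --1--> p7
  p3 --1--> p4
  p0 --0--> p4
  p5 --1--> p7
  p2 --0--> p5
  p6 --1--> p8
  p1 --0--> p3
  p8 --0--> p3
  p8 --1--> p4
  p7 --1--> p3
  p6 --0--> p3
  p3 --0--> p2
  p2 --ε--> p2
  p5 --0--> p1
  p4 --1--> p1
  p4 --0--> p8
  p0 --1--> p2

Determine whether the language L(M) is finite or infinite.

State p2 is reachable from the start and can reach an accepting state, and it lies on the cycle p2 → p2.
Traversing that cycle any number of times yields accepted strings of unbounded length, so the language is infinite.

infinite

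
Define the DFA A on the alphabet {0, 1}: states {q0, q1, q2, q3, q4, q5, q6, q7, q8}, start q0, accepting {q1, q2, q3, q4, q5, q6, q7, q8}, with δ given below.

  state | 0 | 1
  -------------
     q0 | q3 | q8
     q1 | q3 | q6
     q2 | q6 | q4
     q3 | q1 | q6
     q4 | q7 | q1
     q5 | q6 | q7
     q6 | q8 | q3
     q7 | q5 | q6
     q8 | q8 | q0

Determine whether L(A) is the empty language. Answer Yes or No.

No

The string 0 is accepted: the run q0 → q3 ends in the accepting state q3.
Since at least one string is accepted, L(A) is not empty.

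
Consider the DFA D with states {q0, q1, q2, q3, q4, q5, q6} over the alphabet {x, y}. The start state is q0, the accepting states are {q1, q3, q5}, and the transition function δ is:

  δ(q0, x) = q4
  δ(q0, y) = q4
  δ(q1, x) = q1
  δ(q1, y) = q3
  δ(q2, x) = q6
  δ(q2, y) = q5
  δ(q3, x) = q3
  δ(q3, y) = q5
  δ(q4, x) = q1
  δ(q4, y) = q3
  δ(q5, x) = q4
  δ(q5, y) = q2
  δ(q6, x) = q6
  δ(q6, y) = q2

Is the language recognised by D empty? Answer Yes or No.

No

The string xx is accepted: the run q0 → q4 → q1 ends in the accepting state q1.
Since at least one string is accepted, L(D) is not empty.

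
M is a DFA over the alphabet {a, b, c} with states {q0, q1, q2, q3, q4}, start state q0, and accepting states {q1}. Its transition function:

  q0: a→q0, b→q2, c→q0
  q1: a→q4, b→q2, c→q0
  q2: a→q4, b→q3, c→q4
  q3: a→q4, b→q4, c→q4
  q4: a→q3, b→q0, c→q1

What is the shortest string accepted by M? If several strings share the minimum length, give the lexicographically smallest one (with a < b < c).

bac

A breadth-first search from q0 reaches an accepting state first via the path q0 → q2 → q4 → q1 on input bac.
No string of length < 3 is accepted (BFS exhausts all shorter strings without reaching an accepting state), and bac is the lexicographically least accepting string of length 3.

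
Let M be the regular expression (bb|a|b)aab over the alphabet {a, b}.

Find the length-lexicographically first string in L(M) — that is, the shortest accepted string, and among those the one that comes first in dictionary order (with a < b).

By inspection of the expression, no string of length less than 4 matches, and aaab is the lexicographically first match of length 4.

aaab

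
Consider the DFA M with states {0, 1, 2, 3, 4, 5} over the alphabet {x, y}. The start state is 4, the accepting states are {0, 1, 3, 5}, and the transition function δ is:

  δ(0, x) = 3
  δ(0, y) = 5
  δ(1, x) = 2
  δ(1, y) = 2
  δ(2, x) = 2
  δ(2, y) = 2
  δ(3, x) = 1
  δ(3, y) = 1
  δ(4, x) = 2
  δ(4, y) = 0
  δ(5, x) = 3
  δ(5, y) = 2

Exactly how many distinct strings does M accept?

The useful subgraph on states {0, 1, 3, 4, 5} is acyclic, so L(M) is finite; the longest accepting path visits 5 useful states, giving maximum string length 4.
Counting accepting paths from 4 by length: 1 of length 1, 2 of length 2, 3 of length 3, 2 of length 4. Total 8.

8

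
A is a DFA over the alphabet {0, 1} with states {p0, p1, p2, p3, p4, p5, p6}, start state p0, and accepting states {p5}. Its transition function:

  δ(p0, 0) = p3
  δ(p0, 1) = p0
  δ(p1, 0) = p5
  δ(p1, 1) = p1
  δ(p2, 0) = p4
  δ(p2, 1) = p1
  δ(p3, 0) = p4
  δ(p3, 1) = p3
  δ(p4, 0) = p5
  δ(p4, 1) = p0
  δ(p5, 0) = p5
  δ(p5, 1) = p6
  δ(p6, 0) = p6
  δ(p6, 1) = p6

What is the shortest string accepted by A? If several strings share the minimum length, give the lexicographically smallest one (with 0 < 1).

A breadth-first search from p0 reaches an accepting state first via the path p0 → p3 → p4 → p5 on input 000.
No string of length < 3 is accepted (BFS exhausts all shorter strings without reaching an accepting state), and 000 is the lexicographically least accepting string of length 3.

000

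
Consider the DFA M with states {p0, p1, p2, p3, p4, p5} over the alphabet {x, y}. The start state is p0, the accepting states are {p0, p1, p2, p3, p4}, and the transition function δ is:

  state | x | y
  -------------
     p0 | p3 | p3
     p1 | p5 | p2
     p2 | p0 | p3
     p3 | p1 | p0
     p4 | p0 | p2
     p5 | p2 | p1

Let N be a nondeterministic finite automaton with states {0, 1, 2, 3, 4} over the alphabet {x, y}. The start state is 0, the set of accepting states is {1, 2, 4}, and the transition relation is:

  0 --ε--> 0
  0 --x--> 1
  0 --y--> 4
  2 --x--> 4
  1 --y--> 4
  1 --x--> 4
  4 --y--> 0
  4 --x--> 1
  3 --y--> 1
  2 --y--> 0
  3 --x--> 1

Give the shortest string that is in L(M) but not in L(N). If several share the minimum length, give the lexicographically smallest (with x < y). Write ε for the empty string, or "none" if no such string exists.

ε

The empty string ε is accepted by M but not by N.
Since ε is the unique shortest string, it is the required witness.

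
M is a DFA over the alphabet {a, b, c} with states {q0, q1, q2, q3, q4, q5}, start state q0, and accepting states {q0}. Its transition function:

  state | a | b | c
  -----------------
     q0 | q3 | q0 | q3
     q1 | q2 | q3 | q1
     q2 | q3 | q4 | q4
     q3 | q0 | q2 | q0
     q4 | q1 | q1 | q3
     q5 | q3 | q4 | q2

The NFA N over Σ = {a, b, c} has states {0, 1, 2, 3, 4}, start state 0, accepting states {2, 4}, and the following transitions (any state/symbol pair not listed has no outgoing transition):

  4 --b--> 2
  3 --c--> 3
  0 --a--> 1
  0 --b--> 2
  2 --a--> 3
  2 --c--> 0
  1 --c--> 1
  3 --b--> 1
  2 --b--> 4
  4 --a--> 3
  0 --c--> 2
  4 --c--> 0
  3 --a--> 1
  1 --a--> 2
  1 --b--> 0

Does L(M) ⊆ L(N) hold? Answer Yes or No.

No

The empty string ε is in L(M) but not in L(N).
So L(M) ⊄ L(N).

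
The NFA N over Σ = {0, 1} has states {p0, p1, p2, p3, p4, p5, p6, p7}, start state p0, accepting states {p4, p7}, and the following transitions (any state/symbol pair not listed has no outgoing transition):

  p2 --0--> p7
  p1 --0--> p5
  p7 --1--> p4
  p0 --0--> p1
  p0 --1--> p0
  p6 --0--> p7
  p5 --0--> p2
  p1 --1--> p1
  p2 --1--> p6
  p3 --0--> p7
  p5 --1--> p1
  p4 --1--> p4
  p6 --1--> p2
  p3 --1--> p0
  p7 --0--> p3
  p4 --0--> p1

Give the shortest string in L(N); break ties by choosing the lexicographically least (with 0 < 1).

0000

A breadth-first search from p0 reaches an accepting state first via the path p0 → p1 → p5 → p2 → p7 on input 0000.
No string of length < 4 is accepted (BFS exhausts all shorter strings without reaching an accepting state), and 0000 is the lexicographically least accepting string of length 4.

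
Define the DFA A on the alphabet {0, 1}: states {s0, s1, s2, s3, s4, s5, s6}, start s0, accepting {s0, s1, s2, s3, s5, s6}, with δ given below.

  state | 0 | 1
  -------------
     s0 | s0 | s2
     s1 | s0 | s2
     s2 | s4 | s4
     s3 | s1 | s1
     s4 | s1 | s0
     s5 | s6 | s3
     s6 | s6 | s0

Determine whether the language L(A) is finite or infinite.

State s0 is reachable from the start and can reach an accepting state, and it lies on the cycle s0 → s0.
Traversing that cycle any number of times yields accepted strings of unbounded length, so the language is infinite.

infinite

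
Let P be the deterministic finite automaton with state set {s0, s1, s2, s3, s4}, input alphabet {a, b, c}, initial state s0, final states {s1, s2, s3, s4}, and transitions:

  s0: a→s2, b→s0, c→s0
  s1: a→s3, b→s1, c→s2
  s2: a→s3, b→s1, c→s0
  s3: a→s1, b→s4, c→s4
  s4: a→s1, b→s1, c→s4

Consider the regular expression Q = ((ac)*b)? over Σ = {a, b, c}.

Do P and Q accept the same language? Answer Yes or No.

No

The string a is accepted by P but rejected by Q.
So L(P) ≠ L(Q).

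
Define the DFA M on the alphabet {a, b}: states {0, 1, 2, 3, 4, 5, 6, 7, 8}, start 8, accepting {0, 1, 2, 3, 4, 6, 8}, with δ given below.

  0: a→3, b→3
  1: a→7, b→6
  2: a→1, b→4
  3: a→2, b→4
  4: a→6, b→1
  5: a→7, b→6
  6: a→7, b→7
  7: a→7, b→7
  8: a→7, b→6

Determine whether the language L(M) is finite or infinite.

finite

The useful states (reachable from 8 and able to reach an accepting state) are {6, 8}.
Restricted to these states the transition graph has no cycle, so every accepting path has bounded length and L is finite.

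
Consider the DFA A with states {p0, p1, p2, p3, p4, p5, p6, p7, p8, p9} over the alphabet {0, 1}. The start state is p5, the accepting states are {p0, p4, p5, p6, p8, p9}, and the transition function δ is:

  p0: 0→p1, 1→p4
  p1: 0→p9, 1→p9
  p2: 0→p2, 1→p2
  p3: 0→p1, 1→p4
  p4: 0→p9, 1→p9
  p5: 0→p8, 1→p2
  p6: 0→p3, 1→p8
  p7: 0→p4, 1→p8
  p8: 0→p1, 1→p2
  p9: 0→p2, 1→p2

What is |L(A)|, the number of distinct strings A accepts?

4

The useful subgraph on states {p1, p5, p8, p9} is acyclic, so L(A) is finite; the longest accepting path visits 4 useful states, giving maximum string length 3.
Counting accepting paths from p5 by length: 1 of length 0, 1 of length 1, 2 of length 3. Total 4.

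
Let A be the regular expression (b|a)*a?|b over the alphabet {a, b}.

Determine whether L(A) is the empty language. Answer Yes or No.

The empty string ε matches the expression, so it belongs to L(A).
Since L(A) contains at least one string, it is not empty.

No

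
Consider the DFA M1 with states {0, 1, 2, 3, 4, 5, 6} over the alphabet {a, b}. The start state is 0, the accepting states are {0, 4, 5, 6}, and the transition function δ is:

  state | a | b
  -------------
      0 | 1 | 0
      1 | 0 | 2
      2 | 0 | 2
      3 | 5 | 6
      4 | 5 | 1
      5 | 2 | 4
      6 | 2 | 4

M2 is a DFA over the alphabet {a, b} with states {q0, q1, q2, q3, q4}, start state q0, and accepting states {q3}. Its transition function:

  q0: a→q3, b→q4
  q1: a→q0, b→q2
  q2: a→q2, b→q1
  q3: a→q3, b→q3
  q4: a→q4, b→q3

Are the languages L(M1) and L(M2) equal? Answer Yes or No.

The empty string ε is accepted by M1 but rejected by M2.
So L(M1) ≠ L(M2).

No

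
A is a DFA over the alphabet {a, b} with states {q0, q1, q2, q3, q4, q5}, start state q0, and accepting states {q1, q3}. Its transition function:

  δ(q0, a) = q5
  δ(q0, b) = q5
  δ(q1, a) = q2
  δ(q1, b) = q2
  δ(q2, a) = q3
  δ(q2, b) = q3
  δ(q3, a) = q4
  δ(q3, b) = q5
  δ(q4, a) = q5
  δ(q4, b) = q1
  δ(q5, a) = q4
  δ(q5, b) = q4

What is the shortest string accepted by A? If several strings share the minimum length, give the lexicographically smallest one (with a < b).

A breadth-first search from q0 reaches an accepting state first via the path q0 → q5 → q4 → q1 on input aab.
No string of length < 3 is accepted (BFS exhausts all shorter strings without reaching an accepting state), and aab is the lexicographically least accepting string of length 3.

aab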